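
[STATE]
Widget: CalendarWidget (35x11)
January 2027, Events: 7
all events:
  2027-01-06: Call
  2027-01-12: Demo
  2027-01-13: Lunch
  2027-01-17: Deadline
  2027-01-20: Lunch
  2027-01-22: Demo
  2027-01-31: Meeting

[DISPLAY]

            January 2027           
Mo Tu We Th Fr Sa Su               
             1  2  3               
 4  5  6*  7  8  9 10              
11 12* 13* 14 15 16 17*            
18 19 20* 21 22* 23 24             
25 26 27 28 29 30 31*              
                                   
                                   
                                   
                                   


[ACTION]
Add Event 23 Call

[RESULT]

            January 2027           
Mo Tu We Th Fr Sa Su               
             1  2  3               
 4  5  6*  7  8  9 10              
11 12* 13* 14 15 16 17*            
18 19 20* 21 22* 23* 24            
25 26 27 28 29 30 31*              
                                   
                                   
                                   
                                   


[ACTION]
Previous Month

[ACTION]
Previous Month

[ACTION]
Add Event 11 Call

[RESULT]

           November 2026           
Mo Tu We Th Fr Sa Su               
                   1               
 2  3  4  5  6  7  8               
 9 10 11* 12 13 14 15              
16 17 18 19 20 21 22               
23 24 25 26 27 28 29               
30                                 
                                   
                                   
                                   


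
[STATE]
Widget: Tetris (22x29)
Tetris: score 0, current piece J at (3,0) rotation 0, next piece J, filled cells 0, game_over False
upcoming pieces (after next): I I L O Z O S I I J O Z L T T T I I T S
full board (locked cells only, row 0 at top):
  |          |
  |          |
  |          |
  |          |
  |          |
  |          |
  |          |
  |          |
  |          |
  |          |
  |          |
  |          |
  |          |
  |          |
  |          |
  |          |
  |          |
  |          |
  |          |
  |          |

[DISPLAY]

   █      │Next:      
   ███    │█          
          │███        
          │           
          │           
          │           
          │Score:     
          │0          
          │           
          │           
          │           
          │           
          │           
          │           
          │           
          │           
          │           
          │           
          │           
          │           
          │           
          │           
          │           
          │           
          │           
          │           
          │           
          │           
          │           


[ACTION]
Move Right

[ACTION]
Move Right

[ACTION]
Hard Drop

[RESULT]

   █      │Next:      
   ███    │████       
          │           
          │           
          │           
          │           
          │Score:     
          │0          
          │           
          │           
          │           
          │           
          │           
          │           
          │           
          │           
          │           
          │           
     █    │           
     ███  │           
          │           
          │           
          │           
          │           
          │           
          │           
          │           
          │           
          │           


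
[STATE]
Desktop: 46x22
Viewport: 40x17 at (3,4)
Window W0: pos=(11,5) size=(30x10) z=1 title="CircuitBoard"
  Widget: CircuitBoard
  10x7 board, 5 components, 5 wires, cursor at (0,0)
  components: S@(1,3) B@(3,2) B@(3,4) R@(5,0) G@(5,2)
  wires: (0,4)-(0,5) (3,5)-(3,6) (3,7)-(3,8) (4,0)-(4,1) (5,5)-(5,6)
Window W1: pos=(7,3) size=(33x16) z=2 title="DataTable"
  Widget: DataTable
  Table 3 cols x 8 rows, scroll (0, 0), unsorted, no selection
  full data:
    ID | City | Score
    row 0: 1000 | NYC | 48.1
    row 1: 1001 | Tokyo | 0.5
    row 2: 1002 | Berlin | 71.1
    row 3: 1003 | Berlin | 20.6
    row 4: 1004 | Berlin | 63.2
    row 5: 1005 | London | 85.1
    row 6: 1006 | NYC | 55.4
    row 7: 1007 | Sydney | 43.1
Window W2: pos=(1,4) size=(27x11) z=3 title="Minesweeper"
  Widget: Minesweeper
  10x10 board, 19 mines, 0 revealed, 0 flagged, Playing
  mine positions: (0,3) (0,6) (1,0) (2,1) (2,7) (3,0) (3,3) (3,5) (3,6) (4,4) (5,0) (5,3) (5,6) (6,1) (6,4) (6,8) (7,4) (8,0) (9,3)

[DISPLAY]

━━━━━━━━━━━━━━━━━━━━━━━━┓           ┃   
Minesweeper             ┃───────────┨┓  
────────────────────────┨           ┃┃  
■■■■■■■■■               ┃           ┃┨  
■■■■■■■■■               ┃           ┃┃  
■■■■■■■■■               ┃           ┃┃  
■■■■■■■■■               ┃           ┃┃  
■■■■■■■■■               ┃           ┃┃  
■■■■■■■■■               ┃           ┃┃  
■■■■■■■■■               ┃           ┃┃  
━━━━━━━━━━━━━━━━━━━━━━━━┛           ┃┛  
    ┃1007│Sydney│43.1               ┃   
    ┃                               ┃   
    ┃                               ┃   
    ┗━━━━━━━━━━━━━━━━━━━━━━━━━━━━━━━┛   
                                        
                                        


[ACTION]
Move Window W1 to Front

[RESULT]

━━━━┃ DataTable                     ┃   
Mine┠───────────────────────────────┨┓  
────┃ID  │City  │Score              ┃┃  
■■■■┃────┼──────┼─────              ┃┨  
■■■■┃1000│NYC   │48.1               ┃┃  
■■■■┃1001│Tokyo │0.5                ┃┃  
■■■■┃1002│Berlin│71.1               ┃┃  
■■■■┃1003│Berlin│20.6               ┃┃  
■■■■┃1004│Berlin│63.2               ┃┃  
■■■■┃1005│London│85.1               ┃┃  
━━━━┃1006│NYC   │55.4               ┃┛  
    ┃1007│Sydney│43.1               ┃   
    ┃                               ┃   
    ┃                               ┃   
    ┗━━━━━━━━━━━━━━━━━━━━━━━━━━━━━━━┛   
                                        
                                        


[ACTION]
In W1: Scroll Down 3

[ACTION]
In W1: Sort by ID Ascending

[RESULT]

━━━━┃ DataTable                     ┃   
Mine┠───────────────────────────────┨┓  
────┃ID ▲│City  │Score              ┃┃  
■■■■┃────┼──────┼─────              ┃┨  
■■■■┃1000│NYC   │48.1               ┃┃  
■■■■┃1001│Tokyo │0.5                ┃┃  
■■■■┃1002│Berlin│71.1               ┃┃  
■■■■┃1003│Berlin│20.6               ┃┃  
■■■■┃1004│Berlin│63.2               ┃┃  
■■■■┃1005│London│85.1               ┃┃  
━━━━┃1006│NYC   │55.4               ┃┛  
    ┃1007│Sydney│43.1               ┃   
    ┃                               ┃   
    ┃                               ┃   
    ┗━━━━━━━━━━━━━━━━━━━━━━━━━━━━━━━┛   
                                        
                                        


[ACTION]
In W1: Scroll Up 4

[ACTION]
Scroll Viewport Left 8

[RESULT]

 ┏━━━━━┃ DataTable                     ┃
 ┃ Mine┠───────────────────────────────┨
 ┠─────┃ID ▲│City  │Score              ┃
 ┃■■■■■┃────┼──────┼─────              ┃
 ┃■■■■■┃1000│NYC   │48.1               ┃
 ┃■■■■■┃1001│Tokyo │0.5                ┃
 ┃■■■■■┃1002│Berlin│71.1               ┃
 ┃■■■■■┃1003│Berlin│20.6               ┃
 ┃■■■■■┃1004│Berlin│63.2               ┃
 ┃■■■■■┃1005│London│85.1               ┃
 ┗━━━━━┃1006│NYC   │55.4               ┃
       ┃1007│Sydney│43.1               ┃
       ┃                               ┃
       ┃                               ┃
       ┗━━━━━━━━━━━━━━━━━━━━━━━━━━━━━━━┛
                                        
                                        


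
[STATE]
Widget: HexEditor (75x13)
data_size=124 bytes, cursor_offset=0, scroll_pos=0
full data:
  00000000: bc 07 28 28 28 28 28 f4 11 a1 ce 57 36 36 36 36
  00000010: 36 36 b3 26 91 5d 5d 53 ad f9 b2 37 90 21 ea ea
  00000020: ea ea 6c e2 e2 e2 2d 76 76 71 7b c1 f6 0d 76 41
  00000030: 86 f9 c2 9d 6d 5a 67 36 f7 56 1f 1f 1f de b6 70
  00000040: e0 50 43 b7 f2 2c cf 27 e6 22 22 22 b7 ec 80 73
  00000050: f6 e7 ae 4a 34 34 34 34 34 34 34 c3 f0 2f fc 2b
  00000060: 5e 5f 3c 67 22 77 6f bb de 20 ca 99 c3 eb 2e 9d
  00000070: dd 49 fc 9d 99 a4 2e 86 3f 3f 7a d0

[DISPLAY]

00000000  BC 07 28 28 28 28 28 f4  11 a1 ce 57 36 36 36 36  |..(((((....W66
00000010  36 36 b3 26 91 5d 5d 53  ad f9 b2 37 90 21 ea ea  |66.&.]]S...7.!
00000020  ea ea 6c e2 e2 e2 2d 76  76 71 7b c1 f6 0d 76 41  |..l...-vvq{...
00000030  86 f9 c2 9d 6d 5a 67 36  f7 56 1f 1f 1f de b6 70  |....mZg6.V....
00000040  e0 50 43 b7 f2 2c cf 27  e6 22 22 22 b7 ec 80 73  |.PC..,.'."""..
00000050  f6 e7 ae 4a 34 34 34 34  34 34 34 c3 f0 2f fc 2b  |...J4444444../
00000060  5e 5f 3c 67 22 77 6f bb  de 20 ca 99 c3 eb 2e 9d  |^_<g"wo.. ....
00000070  dd 49 fc 9d 99 a4 2e 86  3f 3f 7a d0              |.I......??z.  
                                                                           
                                                                           
                                                                           
                                                                           
                                                                           


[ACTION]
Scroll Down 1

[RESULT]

00000010  36 36 b3 26 91 5d 5d 53  ad f9 b2 37 90 21 ea ea  |66.&.]]S...7.!
00000020  ea ea 6c e2 e2 e2 2d 76  76 71 7b c1 f6 0d 76 41  |..l...-vvq{...
00000030  86 f9 c2 9d 6d 5a 67 36  f7 56 1f 1f 1f de b6 70  |....mZg6.V....
00000040  e0 50 43 b7 f2 2c cf 27  e6 22 22 22 b7 ec 80 73  |.PC..,.'."""..
00000050  f6 e7 ae 4a 34 34 34 34  34 34 34 c3 f0 2f fc 2b  |...J4444444../
00000060  5e 5f 3c 67 22 77 6f bb  de 20 ca 99 c3 eb 2e 9d  |^_<g"wo.. ....
00000070  dd 49 fc 9d 99 a4 2e 86  3f 3f 7a d0              |.I......??z.  
                                                                           
                                                                           
                                                                           
                                                                           
                                                                           
                                                                           


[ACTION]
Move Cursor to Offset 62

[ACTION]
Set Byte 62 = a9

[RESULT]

00000010  36 36 b3 26 91 5d 5d 53  ad f9 b2 37 90 21 ea ea  |66.&.]]S...7.!
00000020  ea ea 6c e2 e2 e2 2d 76  76 71 7b c1 f6 0d 76 41  |..l...-vvq{...
00000030  86 f9 c2 9d 6d 5a 67 36  f7 56 1f 1f 1f de A9 70  |....mZg6.V....
00000040  e0 50 43 b7 f2 2c cf 27  e6 22 22 22 b7 ec 80 73  |.PC..,.'."""..
00000050  f6 e7 ae 4a 34 34 34 34  34 34 34 c3 f0 2f fc 2b  |...J4444444../
00000060  5e 5f 3c 67 22 77 6f bb  de 20 ca 99 c3 eb 2e 9d  |^_<g"wo.. ....
00000070  dd 49 fc 9d 99 a4 2e 86  3f 3f 7a d0              |.I......??z.  
                                                                           
                                                                           
                                                                           
                                                                           
                                                                           
                                                                           


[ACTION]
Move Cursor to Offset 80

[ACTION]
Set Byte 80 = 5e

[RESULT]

00000010  36 36 b3 26 91 5d 5d 53  ad f9 b2 37 90 21 ea ea  |66.&.]]S...7.!
00000020  ea ea 6c e2 e2 e2 2d 76  76 71 7b c1 f6 0d 76 41  |..l...-vvq{...
00000030  86 f9 c2 9d 6d 5a 67 36  f7 56 1f 1f 1f de a9 70  |....mZg6.V....
00000040  e0 50 43 b7 f2 2c cf 27  e6 22 22 22 b7 ec 80 73  |.PC..,.'."""..
00000050  5E e7 ae 4a 34 34 34 34  34 34 34 c3 f0 2f fc 2b  |^..J4444444../
00000060  5e 5f 3c 67 22 77 6f bb  de 20 ca 99 c3 eb 2e 9d  |^_<g"wo.. ....
00000070  dd 49 fc 9d 99 a4 2e 86  3f 3f 7a d0              |.I......??z.  
                                                                           
                                                                           
                                                                           
                                                                           
                                                                           
                                                                           


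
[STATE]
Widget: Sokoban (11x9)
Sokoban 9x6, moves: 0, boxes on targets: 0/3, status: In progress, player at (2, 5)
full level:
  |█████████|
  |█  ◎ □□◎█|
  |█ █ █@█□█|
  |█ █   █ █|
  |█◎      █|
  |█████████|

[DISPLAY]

█████████  
█  ◎ □□◎█  
█ █ █@█□█  
█ █   █ █  
█◎      █  
█████████  
Moves: 0  0
           
           


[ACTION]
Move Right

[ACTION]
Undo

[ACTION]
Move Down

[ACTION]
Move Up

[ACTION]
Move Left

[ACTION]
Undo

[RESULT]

█████████  
█  ◎ □□◎█  
█ █ █ █□█  
█ █  @█ █  
█◎      █  
█████████  
Moves: 1  0
           
           


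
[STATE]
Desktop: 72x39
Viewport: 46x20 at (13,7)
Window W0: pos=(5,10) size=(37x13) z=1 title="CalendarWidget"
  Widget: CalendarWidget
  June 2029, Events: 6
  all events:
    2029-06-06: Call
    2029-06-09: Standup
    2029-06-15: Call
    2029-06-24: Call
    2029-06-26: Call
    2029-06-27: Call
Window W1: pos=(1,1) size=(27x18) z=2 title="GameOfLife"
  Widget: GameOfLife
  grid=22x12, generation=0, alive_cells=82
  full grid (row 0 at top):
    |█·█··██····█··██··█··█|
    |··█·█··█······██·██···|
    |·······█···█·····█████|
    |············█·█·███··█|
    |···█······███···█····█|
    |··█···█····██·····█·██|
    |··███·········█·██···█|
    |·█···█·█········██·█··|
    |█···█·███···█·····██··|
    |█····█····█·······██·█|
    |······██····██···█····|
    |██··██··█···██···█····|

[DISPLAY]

█·····█████   ┃                               
·█·█·███··█   ┃                               
██···█····█   ┃                               
██·····█·██   ┃━━━━━━━━━━━━━┓                 
···█·██···█   ┃             ┃                 
·····██·█··   ┃─────────────┨                 
·█·····██··   ┃             ┃                 
·······██·█   ┃             ┃                 
·██···█····   ┃             ┃                 
·██···█····   ┃             ┃                 
              ┃             ┃                 
━━━━━━━━━━━━━━┛             ┃                 
27* 28 29 30                ┃                 
                            ┃                 
                            ┃                 
━━━━━━━━━━━━━━━━━━━━━━━━━━━━┛                 
                                              
                                              
                                              
                                              


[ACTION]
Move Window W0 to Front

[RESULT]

█·····█████   ┃                               
·█·█·███··█   ┃                               
██···█····█   ┃                               
━━━━━━━━━━━━━━━━━━━━━━━━━━━━┓                 
arWidget                    ┃                 
────────────────────────────┨                 
      June 2029             ┃                 
e Th Fr Sa Su               ┃                 
      1  2  3               ┃                 
6*  7  8  9* 10             ┃                 
3 14 15* 16 17              ┃                 
0 21 22 23 24*              ┃                 
27* 28 29 30                ┃                 
                            ┃                 
                            ┃                 
━━━━━━━━━━━━━━━━━━━━━━━━━━━━┛                 
                                              
                                              
                                              
                                              


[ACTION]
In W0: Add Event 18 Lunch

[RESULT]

█·····█████   ┃                               
·█·█·███··█   ┃                               
██···█····█   ┃                               
━━━━━━━━━━━━━━━━━━━━━━━━━━━━┓                 
arWidget                    ┃                 
────────────────────────────┨                 
      June 2029             ┃                 
e Th Fr Sa Su               ┃                 
      1  2  3               ┃                 
6*  7  8  9* 10             ┃                 
3 14 15* 16 17              ┃                 
20 21 22 23 24*             ┃                 
27* 28 29 30                ┃                 
                            ┃                 
                            ┃                 
━━━━━━━━━━━━━━━━━━━━━━━━━━━━┛                 
                                              
                                              
                                              
                                              


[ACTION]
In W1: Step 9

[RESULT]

█·██·██····   ┃                               
··██··██···   ┃                               
█····██····   ┃                               
━━━━━━━━━━━━━━━━━━━━━━━━━━━━┓                 
arWidget                    ┃                 
────────────────────────────┨                 
      June 2029             ┃                 
e Th Fr Sa Su               ┃                 
      1  2  3               ┃                 
6*  7  8  9* 10             ┃                 
3 14 15* 16 17              ┃                 
20 21 22 23 24*             ┃                 
27* 28 29 30                ┃                 
                            ┃                 
                            ┃                 
━━━━━━━━━━━━━━━━━━━━━━━━━━━━┛                 
                                              
                                              
                                              
                                              


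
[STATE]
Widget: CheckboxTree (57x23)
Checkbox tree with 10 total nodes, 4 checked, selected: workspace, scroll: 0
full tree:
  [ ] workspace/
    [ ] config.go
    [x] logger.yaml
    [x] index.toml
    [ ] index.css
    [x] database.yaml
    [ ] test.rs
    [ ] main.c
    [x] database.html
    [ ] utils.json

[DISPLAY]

>[-] workspace/                                          
   [ ] config.go                                         
   [x] logger.yaml                                       
   [x] index.toml                                        
   [ ] index.css                                         
   [x] database.yaml                                     
   [ ] test.rs                                           
   [ ] main.c                                            
   [x] database.html                                     
   [ ] utils.json                                        
                                                         
                                                         
                                                         
                                                         
                                                         
                                                         
                                                         
                                                         
                                                         
                                                         
                                                         
                                                         
                                                         


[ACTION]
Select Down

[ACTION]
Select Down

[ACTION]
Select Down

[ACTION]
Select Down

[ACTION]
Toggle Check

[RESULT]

 [-] workspace/                                          
   [ ] config.go                                         
   [x] logger.yaml                                       
   [x] index.toml                                        
>  [x] index.css                                         
   [x] database.yaml                                     
   [ ] test.rs                                           
   [ ] main.c                                            
   [x] database.html                                     
   [ ] utils.json                                        
                                                         
                                                         
                                                         
                                                         
                                                         
                                                         
                                                         
                                                         
                                                         
                                                         
                                                         
                                                         
                                                         


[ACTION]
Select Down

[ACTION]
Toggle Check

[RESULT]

 [-] workspace/                                          
   [ ] config.go                                         
   [x] logger.yaml                                       
   [x] index.toml                                        
   [x] index.css                                         
>  [ ] database.yaml                                     
   [ ] test.rs                                           
   [ ] main.c                                            
   [x] database.html                                     
   [ ] utils.json                                        
                                                         
                                                         
                                                         
                                                         
                                                         
                                                         
                                                         
                                                         
                                                         
                                                         
                                                         
                                                         
                                                         


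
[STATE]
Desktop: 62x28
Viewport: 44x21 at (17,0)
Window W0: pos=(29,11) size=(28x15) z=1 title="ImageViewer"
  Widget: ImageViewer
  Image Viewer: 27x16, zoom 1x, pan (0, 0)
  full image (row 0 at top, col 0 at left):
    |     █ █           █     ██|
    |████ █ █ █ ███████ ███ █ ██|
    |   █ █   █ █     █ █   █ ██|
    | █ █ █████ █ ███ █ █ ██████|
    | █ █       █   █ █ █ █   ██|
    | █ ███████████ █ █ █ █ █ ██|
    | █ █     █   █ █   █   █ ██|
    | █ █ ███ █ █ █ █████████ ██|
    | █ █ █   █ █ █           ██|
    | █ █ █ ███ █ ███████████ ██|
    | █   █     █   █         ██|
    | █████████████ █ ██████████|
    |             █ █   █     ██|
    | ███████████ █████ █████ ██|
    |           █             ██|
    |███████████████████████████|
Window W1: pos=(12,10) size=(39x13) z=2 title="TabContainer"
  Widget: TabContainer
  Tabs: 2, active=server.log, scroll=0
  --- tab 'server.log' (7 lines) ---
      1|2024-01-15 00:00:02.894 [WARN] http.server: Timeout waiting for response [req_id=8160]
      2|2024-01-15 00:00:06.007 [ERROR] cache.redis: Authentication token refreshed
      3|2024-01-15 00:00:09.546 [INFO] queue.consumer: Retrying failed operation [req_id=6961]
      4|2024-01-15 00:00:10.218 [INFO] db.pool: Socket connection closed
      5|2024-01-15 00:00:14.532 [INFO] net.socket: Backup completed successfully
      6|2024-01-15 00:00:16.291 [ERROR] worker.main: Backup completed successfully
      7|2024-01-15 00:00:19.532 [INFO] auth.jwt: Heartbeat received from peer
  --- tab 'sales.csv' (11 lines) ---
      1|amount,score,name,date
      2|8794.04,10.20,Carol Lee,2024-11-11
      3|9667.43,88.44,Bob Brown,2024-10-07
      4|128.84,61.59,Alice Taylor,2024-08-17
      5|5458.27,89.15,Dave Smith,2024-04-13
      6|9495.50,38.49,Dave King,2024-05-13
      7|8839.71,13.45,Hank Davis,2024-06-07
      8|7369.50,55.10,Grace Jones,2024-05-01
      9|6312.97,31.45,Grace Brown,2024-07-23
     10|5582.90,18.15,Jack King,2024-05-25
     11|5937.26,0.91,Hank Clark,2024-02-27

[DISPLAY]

                                            
                                            
                                            
                                            
                                            
                                            
                                            
                                            
                                            
                                            
━━━━━━━━━━━━━━━━━━━━━━━━━━━━━━━━━┓          
Container                        ┃━━━━━┓    
─────────────────────────────────┨     ┃    
ver.log]│ sales.csv              ┃─────┨    
─────────────────────────────────┃    █┃    
-01-15 00:00:02.894 [WARN] http.s┃█ █ █┃    
-01-15 00:00:06.007 [ERROR] cache┃  █ █┃    
-01-15 00:00:09.546 [INFO] queue.┃█████┃    
-01-15 00:00:10.218 [INFO] db.poo┃█   █┃    
-01-15 00:00:14.532 [INFO] net.so┃█ █ █┃    
-01-15 00:00:16.291 [ERROR] worke┃  █ █┃    


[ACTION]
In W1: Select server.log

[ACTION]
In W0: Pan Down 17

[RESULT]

                                            
                                            
                                            
                                            
                                            
                                            
                                            
                                            
                                            
                                            
━━━━━━━━━━━━━━━━━━━━━━━━━━━━━━━━━┓          
Container                        ┃━━━━━┓    
─────────────────────────────────┨     ┃    
ver.log]│ sales.csv              ┃─────┨    
─────────────────────────────────┃     ┃    
-01-15 00:00:02.894 [WARN] http.s┃     ┃    
-01-15 00:00:06.007 [ERROR] cache┃     ┃    
-01-15 00:00:09.546 [INFO] queue.┃     ┃    
-01-15 00:00:10.218 [INFO] db.poo┃     ┃    
-01-15 00:00:14.532 [INFO] net.so┃     ┃    
-01-15 00:00:16.291 [ERROR] worke┃     ┃    


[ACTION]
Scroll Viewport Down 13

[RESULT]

                                            
                                            
                                            
━━━━━━━━━━━━━━━━━━━━━━━━━━━━━━━━━┓          
Container                        ┃━━━━━┓    
─────────────────────────────────┨     ┃    
ver.log]│ sales.csv              ┃─────┨    
─────────────────────────────────┃     ┃    
-01-15 00:00:02.894 [WARN] http.s┃     ┃    
-01-15 00:00:06.007 [ERROR] cache┃     ┃    
-01-15 00:00:09.546 [INFO] queue.┃     ┃    
-01-15 00:00:10.218 [INFO] db.poo┃     ┃    
-01-15 00:00:14.532 [INFO] net.so┃     ┃    
-01-15 00:00:16.291 [ERROR] worke┃     ┃    
-01-15 00:00:19.532 [INFO] auth.j┃     ┃    
━━━━━━━━━━━━━━━━━━━━━━━━━━━━━━━━━┛     ┃    
            ┃                          ┃    
            ┃                          ┃    
            ┗━━━━━━━━━━━━━━━━━━━━━━━━━━┛    
                                            
                                            


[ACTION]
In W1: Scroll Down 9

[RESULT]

                                            
                                            
                                            
━━━━━━━━━━━━━━━━━━━━━━━━━━━━━━━━━┓          
Container                        ┃━━━━━┓    
─────────────────────────────────┨     ┃    
ver.log]│ sales.csv              ┃─────┨    
─────────────────────────────────┃     ┃    
-01-15 00:00:19.532 [INFO] auth.j┃     ┃    
                                 ┃     ┃    
                                 ┃     ┃    
                                 ┃     ┃    
                                 ┃     ┃    
                                 ┃     ┃    
                                 ┃     ┃    
━━━━━━━━━━━━━━━━━━━━━━━━━━━━━━━━━┛     ┃    
            ┃                          ┃    
            ┃                          ┃    
            ┗━━━━━━━━━━━━━━━━━━━━━━━━━━┛    
                                            
                                            


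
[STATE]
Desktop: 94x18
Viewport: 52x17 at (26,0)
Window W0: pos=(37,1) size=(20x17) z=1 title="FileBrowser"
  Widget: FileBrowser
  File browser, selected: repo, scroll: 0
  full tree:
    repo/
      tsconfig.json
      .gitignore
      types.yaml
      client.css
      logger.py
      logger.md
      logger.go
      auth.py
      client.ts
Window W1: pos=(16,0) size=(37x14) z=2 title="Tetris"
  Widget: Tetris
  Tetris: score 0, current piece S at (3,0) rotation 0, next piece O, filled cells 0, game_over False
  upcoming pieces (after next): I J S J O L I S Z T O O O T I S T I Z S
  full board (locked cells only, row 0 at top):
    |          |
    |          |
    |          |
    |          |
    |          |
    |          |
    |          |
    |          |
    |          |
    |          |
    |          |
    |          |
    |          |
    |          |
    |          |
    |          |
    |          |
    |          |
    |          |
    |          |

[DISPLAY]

━━━━━━━━━━━━━━━━━━━━━━━━━━┓                         
                          ┃━━━┓                     
──────────────────────────┨   ┃                     
 │Next:                   ┃───┨                     
 │▓▓                      ┃   ┃                     
 │▓▓                      ┃on ┃                     
 │                        ┃   ┃                     
 │                        ┃   ┃                     
 │                        ┃   ┃                     
 │Score:                  ┃   ┃                     
 │0                       ┃   ┃                     
 │                        ┃   ┃                     
 │                        ┃   ┃                     
━━━━━━━━━━━━━━━━━━━━━━━━━━┛   ┃                     
           ┃                  ┃                     
           ┃                  ┃                     
           ┃                  ┃                     


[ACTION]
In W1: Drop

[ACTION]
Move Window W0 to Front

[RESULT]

━━━━━━━━━━━━━━━━━━━━━━━━━━┓                         
           ┏━━━━━━━━━━━━━━━━━━┓                     
───────────┃ FileBrowser      ┃                     
 │Next:    ┠──────────────────┨                     
 │▓▓       ┃> [-] repo/       ┃                     
 │▓▓       ┃    tsconfig.json ┃                     
 │         ┃    .gitignore    ┃                     
 │         ┃    types.yaml    ┃                     
 │         ┃    client.css    ┃                     
 │Score:   ┃    logger.py     ┃                     
 │0        ┃    logger.md     ┃                     
 │         ┃    logger.go     ┃                     
 │         ┃    auth.py       ┃                     
━━━━━━━━━━━┃    client.ts     ┃                     
           ┃                  ┃                     
           ┃                  ┃                     
           ┃                  ┃                     


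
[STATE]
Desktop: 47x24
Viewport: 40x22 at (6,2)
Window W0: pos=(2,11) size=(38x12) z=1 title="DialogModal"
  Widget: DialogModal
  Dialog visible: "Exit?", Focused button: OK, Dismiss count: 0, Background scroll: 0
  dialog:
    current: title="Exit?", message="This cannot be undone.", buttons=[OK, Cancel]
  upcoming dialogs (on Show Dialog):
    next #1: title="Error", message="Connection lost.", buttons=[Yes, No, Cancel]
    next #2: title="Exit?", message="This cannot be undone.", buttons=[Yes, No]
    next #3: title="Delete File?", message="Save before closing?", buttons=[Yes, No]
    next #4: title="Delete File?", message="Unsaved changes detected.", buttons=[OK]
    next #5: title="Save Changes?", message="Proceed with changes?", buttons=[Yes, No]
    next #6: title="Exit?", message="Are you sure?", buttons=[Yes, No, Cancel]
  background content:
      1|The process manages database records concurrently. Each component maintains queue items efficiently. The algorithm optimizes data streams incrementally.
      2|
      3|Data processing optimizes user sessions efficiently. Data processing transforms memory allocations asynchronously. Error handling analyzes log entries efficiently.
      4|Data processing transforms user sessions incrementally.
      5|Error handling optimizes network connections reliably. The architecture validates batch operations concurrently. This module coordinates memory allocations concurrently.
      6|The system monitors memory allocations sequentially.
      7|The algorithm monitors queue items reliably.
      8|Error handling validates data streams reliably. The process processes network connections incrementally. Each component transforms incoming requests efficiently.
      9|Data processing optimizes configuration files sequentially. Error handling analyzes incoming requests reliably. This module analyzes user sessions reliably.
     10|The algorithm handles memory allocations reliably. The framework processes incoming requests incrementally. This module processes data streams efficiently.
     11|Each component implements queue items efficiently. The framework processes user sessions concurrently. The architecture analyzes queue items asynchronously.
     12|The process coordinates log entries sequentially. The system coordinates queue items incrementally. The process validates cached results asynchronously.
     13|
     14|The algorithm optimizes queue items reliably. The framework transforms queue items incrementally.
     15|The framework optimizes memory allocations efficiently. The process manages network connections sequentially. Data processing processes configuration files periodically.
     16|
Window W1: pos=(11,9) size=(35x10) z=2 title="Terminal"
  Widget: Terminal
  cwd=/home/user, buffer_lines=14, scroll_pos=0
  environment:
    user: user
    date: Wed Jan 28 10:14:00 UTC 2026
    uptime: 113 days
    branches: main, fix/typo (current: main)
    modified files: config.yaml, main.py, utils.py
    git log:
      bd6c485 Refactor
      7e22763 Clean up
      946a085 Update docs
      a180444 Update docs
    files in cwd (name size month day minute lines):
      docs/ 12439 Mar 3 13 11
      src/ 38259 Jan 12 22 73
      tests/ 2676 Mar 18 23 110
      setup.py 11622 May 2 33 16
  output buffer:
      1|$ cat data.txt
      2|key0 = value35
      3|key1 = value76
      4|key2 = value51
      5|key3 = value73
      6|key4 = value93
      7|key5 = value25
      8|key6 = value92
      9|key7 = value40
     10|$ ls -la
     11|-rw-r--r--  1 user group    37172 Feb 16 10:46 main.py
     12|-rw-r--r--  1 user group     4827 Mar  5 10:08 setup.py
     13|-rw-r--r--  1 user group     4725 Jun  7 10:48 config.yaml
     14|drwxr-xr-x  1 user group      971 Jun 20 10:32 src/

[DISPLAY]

                                        
                                        
                                        
                                        
                                        
                                        
                                        
     ┏━━━━━━━━━━━━━━━━━━━━━━━━━━━━━━━━━┓
     ┃ Terminal                        ┃
━━━━━┠─────────────────────────────────┨
alogM┃$ cat data.txt                   ┃
─────┃key0 = value35                   ┃
 proc┃key1 = value76                   ┃
  ┌──┃key2 = value51                   ┃
a │  ┃key3 = value73                   ┃
a │ T┃key4 = value93                   ┃
or│  ┗━━━━━━━━━━━━━━━━━━━━━━━━━━━━━━━━━┛
 s└────────────────────────┘catio┃      
 algorithm monitors queue items r┃      
or handling validates data stream┃      
━━━━━━━━━━━━━━━━━━━━━━━━━━━━━━━━━┛      
                                        


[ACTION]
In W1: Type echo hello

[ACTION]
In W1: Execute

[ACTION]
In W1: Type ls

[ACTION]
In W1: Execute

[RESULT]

                                        
                                        
                                        
                                        
                                        
                                        
                                        
     ┏━━━━━━━━━━━━━━━━━━━━━━━━━━━━━━━━━┓
     ┃ Terminal                        ┃
━━━━━┠─────────────────────────────────┨
alogM┃drwxr-xr-x  1 user group      971┃
─────┃$ echo hello                     ┃
 proc┃hello                            ┃
  ┌──┃$ ls                             ┃
a │  ┃docs/  src/  tests/  setup.py    ┃
a │ T┃$ █                              ┃
or│  ┗━━━━━━━━━━━━━━━━━━━━━━━━━━━━━━━━━┛
 s└────────────────────────┘catio┃      
 algorithm monitors queue items r┃      
or handling validates data stream┃      
━━━━━━━━━━━━━━━━━━━━━━━━━━━━━━━━━┛      
                                        


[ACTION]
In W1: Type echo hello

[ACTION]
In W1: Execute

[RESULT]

                                        
                                        
                                        
                                        
                                        
                                        
                                        
     ┏━━━━━━━━━━━━━━━━━━━━━━━━━━━━━━━━━┓
     ┃ Terminal                        ┃
━━━━━┠─────────────────────────────────┨
alogM┃hello                            ┃
─────┃$ ls                             ┃
 proc┃docs/  src/  tests/  setup.py    ┃
  ┌──┃$ echo hello                     ┃
a │  ┃hello                            ┃
a │ T┃$ █                              ┃
or│  ┗━━━━━━━━━━━━━━━━━━━━━━━━━━━━━━━━━┛
 s└────────────────────────┘catio┃      
 algorithm monitors queue items r┃      
or handling validates data stream┃      
━━━━━━━━━━━━━━━━━━━━━━━━━━━━━━━━━┛      
                                        
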